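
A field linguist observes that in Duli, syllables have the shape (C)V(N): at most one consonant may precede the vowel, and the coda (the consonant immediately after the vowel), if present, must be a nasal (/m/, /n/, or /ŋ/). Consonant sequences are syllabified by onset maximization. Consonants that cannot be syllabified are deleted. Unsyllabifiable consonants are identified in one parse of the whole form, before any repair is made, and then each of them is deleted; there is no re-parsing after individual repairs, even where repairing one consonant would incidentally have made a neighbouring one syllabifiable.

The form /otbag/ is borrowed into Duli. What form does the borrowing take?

oba

The consonants /t/, /g/ cannot be parsed into a legal (C)V(N) syllable (only a nasal (/m/, /n/, or /ŋ/) is licensed in coda position; onsets are limited to one consonant).
Deletion applies to /t/, /g/.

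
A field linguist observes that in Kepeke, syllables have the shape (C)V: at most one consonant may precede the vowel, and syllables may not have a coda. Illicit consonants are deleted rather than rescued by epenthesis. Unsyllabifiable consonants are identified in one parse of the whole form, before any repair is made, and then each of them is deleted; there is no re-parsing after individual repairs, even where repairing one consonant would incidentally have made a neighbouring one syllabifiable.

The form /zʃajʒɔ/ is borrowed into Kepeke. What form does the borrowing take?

Under (C)V, the unsyllabifiable consonants are /z/, /j/ (no codas are permitted; onsets are limited to one consonant).
Deletion applies to /z/, /j/.

ʃaʒɔ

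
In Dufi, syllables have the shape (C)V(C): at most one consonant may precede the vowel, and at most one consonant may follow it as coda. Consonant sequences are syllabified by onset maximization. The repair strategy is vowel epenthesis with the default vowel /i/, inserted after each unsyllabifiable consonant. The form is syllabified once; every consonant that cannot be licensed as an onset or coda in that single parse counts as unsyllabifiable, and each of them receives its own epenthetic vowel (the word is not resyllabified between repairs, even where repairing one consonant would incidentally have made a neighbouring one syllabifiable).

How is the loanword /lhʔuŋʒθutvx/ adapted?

Under (C)V(C), the unsyllabifiable consonants are /l/, /h/, /ʒ/, /v/, /x/ (at most one coda consonant is licensed; onsets are limited to one consonant).
Inserting the epenthetic vowel yields /l/ → /li/, /h/ → /hi/, /ʒ/ → /ʒi/, /v/ → /vi/, /x/ → /xi/.

lihiʔuŋʒiθutvixi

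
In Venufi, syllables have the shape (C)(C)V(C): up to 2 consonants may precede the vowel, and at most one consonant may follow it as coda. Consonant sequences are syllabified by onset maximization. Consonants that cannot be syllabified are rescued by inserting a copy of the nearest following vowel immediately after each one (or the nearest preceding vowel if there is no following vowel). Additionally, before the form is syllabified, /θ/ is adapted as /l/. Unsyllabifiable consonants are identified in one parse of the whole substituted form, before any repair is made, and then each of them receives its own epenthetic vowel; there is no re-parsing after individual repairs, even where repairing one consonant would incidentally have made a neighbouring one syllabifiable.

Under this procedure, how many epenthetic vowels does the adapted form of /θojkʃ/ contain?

After substitution the input is /lojkʃ/.
The unsyllabifiable consonants are /k/, /ʃ/; each receives one epenthetic vowel.

2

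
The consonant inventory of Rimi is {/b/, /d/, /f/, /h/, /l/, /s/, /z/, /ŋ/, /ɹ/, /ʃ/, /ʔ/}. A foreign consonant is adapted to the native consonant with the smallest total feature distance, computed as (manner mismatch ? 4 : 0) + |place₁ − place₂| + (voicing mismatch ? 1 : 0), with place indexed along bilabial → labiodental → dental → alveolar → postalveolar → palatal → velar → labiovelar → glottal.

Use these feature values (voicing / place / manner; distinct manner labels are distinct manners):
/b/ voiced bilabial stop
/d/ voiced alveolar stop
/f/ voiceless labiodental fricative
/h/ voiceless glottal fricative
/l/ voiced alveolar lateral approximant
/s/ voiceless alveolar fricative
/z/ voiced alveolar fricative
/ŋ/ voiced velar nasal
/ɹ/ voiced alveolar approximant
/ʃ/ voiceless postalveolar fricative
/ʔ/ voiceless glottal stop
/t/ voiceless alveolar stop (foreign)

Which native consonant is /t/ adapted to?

d

/d/ is closest: same manner (stop), place distance 0 (alveolar→alveolar), voicing differs (+1); total 1. Next closest is /b/ at distance 4.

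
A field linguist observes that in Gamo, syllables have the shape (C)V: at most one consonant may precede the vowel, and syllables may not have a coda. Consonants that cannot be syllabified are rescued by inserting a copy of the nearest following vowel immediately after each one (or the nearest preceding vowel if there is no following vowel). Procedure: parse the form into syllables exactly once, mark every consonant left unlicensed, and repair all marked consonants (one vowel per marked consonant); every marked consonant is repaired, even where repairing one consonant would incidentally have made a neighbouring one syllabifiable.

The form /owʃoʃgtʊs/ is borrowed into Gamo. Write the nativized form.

Syllabifying with onset maximization leaves /w/, /ʃ/, /g/, /s/ stranded (no codas are permitted; onsets are limited to one consonant).
Inserting the epenthetic vowel yields /w/ → /wo/, /ʃ/ → /ʃʊ/, /g/ → /gʊ/, /s/ → /sʊ/.

owoʃoʃʊgʊtʊsʊ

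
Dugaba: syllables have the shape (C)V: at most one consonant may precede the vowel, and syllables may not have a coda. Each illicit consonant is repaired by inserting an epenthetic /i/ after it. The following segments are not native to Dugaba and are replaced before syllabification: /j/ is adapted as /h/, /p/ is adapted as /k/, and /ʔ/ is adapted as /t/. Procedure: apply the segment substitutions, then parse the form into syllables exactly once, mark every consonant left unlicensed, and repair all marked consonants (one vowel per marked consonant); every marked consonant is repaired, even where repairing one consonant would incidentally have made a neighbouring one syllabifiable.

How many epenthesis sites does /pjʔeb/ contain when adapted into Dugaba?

3

After substitution the input is /khteb/.
The unsyllabifiable consonants are /k/, /h/, /b/; each receives one epenthetic vowel.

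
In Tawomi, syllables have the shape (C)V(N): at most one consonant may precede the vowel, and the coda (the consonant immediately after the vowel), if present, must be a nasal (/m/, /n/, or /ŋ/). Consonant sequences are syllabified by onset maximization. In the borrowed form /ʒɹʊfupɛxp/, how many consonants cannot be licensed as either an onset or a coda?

3

The consonants /ʒ/, /x/, /p/ cannot be parsed into a legal (C)V(N) syllable (only a nasal (/m/, /n/, or /ŋ/) is licensed in coda position; onsets are limited to one consonant).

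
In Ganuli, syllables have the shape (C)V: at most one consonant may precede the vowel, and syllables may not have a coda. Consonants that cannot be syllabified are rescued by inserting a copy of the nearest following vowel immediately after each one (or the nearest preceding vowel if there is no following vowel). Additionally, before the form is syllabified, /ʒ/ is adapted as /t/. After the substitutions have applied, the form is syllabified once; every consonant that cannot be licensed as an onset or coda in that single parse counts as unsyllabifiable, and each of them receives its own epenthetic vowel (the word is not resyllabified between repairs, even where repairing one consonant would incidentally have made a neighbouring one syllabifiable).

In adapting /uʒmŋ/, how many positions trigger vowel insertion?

After substitution the input is /utmŋ/.
The unsyllabifiable consonants are /t/, /m/, /ŋ/; each receives one epenthetic vowel.

3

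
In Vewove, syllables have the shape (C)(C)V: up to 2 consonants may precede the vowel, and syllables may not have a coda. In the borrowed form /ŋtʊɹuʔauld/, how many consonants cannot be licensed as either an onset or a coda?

The consonants /l/, /d/ cannot be parsed into a legal (C)(C)V syllable (no codas are permitted; onsets may contain at most 2 consonants).

2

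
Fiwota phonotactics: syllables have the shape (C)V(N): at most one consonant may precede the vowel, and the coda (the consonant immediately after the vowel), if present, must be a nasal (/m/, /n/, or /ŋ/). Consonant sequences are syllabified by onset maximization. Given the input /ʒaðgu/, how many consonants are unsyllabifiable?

1

The consonants /ð/ cannot be parsed into a legal (C)V(N) syllable (only a nasal (/m/, /n/, or /ŋ/) is licensed in coda position; onsets are limited to one consonant).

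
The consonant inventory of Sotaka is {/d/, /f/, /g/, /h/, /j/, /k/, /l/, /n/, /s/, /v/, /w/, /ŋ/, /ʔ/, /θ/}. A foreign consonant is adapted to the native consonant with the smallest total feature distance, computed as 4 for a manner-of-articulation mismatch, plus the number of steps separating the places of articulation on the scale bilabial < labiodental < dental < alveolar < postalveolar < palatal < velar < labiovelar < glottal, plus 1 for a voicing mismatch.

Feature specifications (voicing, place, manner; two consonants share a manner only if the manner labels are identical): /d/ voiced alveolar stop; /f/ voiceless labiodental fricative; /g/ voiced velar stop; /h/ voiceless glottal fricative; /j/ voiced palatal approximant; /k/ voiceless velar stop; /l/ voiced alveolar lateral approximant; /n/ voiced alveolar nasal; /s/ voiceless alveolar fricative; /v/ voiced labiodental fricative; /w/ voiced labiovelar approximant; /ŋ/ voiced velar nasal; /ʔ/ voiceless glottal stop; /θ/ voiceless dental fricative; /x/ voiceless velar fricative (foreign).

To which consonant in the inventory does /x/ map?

/h/ is closest: same manner (fricative), place distance 2 (velar→glottal), same voicing; total 2. Next closest is /s/ at distance 3.

h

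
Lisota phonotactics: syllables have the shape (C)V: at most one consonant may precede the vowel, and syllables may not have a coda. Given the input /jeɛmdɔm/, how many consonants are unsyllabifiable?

2

The consonants /m/, /m/ cannot be parsed into a legal (C)V syllable (no codas are permitted; onsets are limited to one consonant).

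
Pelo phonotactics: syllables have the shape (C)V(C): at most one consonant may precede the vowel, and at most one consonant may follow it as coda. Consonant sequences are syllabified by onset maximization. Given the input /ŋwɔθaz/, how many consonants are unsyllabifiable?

Syllabifying with onset maximization leaves /ŋ/ stranded (at most one coda consonant is licensed; onsets are limited to one consonant).

1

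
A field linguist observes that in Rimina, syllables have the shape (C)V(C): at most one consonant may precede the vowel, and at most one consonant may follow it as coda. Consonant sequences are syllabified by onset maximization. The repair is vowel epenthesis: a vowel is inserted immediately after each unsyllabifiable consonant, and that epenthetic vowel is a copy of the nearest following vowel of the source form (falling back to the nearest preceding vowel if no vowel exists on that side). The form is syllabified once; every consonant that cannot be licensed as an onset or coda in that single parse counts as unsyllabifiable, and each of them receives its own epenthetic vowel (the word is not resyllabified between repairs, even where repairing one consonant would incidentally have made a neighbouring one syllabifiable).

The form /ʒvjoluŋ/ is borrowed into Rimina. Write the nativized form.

The consonants /ʒ/, /v/ cannot be parsed into a legal (C)V(C) syllable (at most one coda consonant is licensed; onsets are limited to one consonant).
Epenthesis after each stranded consonant: /ʒ/ → /ʒo/, /v/ → /vo/.

ʒovojoluŋ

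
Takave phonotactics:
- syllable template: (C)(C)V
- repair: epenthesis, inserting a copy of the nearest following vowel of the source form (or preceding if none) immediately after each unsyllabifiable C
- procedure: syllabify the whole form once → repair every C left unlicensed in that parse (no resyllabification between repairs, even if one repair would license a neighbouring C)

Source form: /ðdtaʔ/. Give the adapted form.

Syllabifying with onset maximization leaves /ð/, /ʔ/ stranded (no codas are permitted; onsets may contain at most 2 consonants).
Each unlicensed consonant becomes the onset of a new syllable: /ð/ → /ða/, /ʔ/ → /ʔa/.

ðadtaʔa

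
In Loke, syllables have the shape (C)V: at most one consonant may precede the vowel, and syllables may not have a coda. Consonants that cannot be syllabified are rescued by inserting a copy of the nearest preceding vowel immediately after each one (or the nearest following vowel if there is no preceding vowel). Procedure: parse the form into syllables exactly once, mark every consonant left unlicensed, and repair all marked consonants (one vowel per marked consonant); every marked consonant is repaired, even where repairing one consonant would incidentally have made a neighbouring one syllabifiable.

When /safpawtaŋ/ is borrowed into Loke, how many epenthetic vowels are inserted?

3

The unsyllabifiable consonants are /f/, /w/, /ŋ/; each receives one epenthetic vowel.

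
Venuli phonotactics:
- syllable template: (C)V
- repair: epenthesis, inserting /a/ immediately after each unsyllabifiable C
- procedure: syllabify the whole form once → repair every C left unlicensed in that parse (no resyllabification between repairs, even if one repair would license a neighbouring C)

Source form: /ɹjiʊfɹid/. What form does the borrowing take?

Under (C)V, the unsyllabifiable consonants are /ɹ/, /f/, /d/ (no codas are permitted; onsets are limited to one consonant).
Each unlicensed consonant becomes the onset of a new syllable: /ɹ/ → /ɹa/, /f/ → /fa/, /d/ → /da/.

ɹajiʊfaɹida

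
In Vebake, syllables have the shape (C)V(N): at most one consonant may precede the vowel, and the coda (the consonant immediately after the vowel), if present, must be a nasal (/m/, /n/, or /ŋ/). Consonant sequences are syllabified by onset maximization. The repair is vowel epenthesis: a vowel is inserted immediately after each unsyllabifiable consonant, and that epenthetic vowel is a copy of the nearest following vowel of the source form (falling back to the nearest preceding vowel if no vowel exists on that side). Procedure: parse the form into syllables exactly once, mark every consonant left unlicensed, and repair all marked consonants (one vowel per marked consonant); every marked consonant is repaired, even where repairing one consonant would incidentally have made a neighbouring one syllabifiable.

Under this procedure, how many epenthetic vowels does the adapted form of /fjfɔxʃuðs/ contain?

5

The unsyllabifiable consonants are /f/, /j/, /x/, /ð/, /s/; each receives one epenthetic vowel.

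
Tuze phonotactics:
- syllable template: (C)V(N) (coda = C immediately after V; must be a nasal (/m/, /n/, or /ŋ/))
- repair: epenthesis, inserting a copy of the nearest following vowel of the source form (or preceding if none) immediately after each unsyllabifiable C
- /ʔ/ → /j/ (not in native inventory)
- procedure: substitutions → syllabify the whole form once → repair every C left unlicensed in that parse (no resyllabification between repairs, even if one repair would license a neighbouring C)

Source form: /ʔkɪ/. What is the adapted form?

Substitution: /ʔ/ → /j/, giving /jkɪ/.
Syllabifying with onset maximization leaves /j/ stranded (only a nasal (/m/, /n/, or /ŋ/) is licensed in coda position; onsets are limited to one consonant).
Each unlicensed consonant becomes the onset of a new syllable: /j/ → /jɪ/.

jɪkɪ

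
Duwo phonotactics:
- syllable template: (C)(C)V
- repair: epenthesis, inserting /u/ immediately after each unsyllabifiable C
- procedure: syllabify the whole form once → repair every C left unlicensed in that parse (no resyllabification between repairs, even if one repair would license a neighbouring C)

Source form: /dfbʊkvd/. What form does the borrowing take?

Syllabifying with onset maximization leaves /d/, /k/, /v/, /d/ stranded (no codas are permitted; onsets may contain at most 2 consonants).
Epenthesis after each stranded consonant: /d/ → /du/, /k/ → /ku/, /v/ → /vu/, /d/ → /du/.

dufbʊkuvudu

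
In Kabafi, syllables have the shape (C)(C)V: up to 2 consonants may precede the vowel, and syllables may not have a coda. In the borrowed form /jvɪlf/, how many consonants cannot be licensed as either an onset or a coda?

Syllabifying with onset maximization leaves /l/, /f/ stranded (no codas are permitted; onsets may contain at most 2 consonants).

2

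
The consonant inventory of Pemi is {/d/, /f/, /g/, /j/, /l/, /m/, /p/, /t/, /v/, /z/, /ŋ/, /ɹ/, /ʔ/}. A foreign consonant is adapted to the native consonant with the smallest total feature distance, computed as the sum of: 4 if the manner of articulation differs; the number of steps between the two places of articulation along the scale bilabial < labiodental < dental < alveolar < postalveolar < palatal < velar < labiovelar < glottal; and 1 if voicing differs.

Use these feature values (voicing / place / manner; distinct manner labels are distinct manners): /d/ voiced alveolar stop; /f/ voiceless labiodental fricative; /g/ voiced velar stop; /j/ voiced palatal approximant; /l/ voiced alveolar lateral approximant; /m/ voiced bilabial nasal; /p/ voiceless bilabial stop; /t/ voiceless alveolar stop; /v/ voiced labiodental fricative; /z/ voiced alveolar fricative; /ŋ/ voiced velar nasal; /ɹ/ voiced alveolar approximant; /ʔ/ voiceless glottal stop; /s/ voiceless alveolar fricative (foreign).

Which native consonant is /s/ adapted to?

z

/z/ is closest: same manner (fricative), place distance 0 (alveolar→alveolar), voicing differs (+1); total 1. Next closest is /f/ at distance 2.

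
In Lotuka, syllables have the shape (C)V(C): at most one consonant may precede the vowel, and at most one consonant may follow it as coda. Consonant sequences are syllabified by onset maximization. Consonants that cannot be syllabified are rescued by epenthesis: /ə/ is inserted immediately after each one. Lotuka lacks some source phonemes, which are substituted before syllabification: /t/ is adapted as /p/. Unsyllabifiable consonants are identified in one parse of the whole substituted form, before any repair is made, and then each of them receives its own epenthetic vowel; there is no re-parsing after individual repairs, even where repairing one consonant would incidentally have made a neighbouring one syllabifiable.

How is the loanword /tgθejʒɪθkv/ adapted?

pəgəθejʒɪθkəvə

Substitution: /t/ → /p/, giving /pgθejʒɪθkv/.
Syllabifying with onset maximization leaves /p/, /g/, /k/, /v/ stranded (at most one coda consonant is licensed; onsets are limited to one consonant).
Inserting the epenthetic vowel yields /p/ → /pə/, /g/ → /gə/, /k/ → /kə/, /v/ → /və/.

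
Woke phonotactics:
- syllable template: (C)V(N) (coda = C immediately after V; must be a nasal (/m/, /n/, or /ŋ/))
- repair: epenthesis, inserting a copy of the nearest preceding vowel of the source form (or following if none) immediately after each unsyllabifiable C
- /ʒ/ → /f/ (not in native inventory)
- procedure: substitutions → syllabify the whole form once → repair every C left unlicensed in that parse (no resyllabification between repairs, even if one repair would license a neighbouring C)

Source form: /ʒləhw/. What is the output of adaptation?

fələhəwə

Substitution: /ʒ/ → /f/, giving /fləhw/.
The consonants /f/, /h/, /w/ cannot be parsed into a legal (C)V(N) syllable (only a nasal (/m/, /n/, or /ŋ/) is licensed in coda position; onsets are limited to one consonant).
Each unlicensed consonant becomes the onset of a new syllable: /f/ → /fə/, /h/ → /hə/, /w/ → /wə/.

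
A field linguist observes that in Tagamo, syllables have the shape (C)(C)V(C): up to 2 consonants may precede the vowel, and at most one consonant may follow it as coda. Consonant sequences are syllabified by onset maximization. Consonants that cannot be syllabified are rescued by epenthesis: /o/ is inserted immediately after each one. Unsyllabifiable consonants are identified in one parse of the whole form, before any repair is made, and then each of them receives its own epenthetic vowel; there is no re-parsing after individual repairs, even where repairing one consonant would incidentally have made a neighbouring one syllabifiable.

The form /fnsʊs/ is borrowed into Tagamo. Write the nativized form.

Syllabifying with onset maximization leaves /f/ stranded (at most one coda consonant is licensed; onsets may contain at most 2 consonants).
Epenthesis after each stranded consonant: /f/ → /fo/.

fonsʊs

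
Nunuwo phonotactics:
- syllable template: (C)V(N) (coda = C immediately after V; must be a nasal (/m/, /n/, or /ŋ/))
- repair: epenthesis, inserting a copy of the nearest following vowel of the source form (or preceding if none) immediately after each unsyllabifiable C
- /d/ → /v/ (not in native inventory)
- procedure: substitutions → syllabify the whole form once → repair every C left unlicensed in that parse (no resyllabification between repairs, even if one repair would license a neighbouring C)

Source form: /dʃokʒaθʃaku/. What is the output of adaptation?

voʃokaʒaθaʃaku

Substitution: /d/ → /v/, giving /vʃokʒaθʃaku/.
Syllabifying with onset maximization leaves /v/, /k/, /θ/ stranded (only a nasal (/m/, /n/, or /ŋ/) is licensed in coda position; onsets are limited to one consonant).
Inserting the epenthetic vowel yields /v/ → /vo/, /k/ → /ka/, /θ/ → /θa/.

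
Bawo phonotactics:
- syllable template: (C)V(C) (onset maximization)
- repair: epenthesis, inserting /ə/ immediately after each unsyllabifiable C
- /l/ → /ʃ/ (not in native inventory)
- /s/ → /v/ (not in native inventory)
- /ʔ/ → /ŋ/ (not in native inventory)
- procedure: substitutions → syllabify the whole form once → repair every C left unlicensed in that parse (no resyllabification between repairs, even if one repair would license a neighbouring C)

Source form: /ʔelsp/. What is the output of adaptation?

Substitution: /ʔ/ → /ŋ/, /l/ → /ʃ/, /s/ → /v/, giving /ŋeʃvp/.
Syllabifying with onset maximization leaves /v/, /p/ stranded (at most one coda consonant is licensed; onsets are limited to one consonant).
Inserting the epenthetic vowel yields /v/ → /və/, /p/ → /pə/.

ŋeʃvəpə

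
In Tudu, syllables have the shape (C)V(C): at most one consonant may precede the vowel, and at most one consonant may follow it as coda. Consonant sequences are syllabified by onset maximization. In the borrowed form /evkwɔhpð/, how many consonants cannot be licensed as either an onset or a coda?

Under (C)V(C), the unsyllabifiable consonants are /k/, /p/, /ð/ (at most one coda consonant is licensed; onsets are limited to one consonant).

3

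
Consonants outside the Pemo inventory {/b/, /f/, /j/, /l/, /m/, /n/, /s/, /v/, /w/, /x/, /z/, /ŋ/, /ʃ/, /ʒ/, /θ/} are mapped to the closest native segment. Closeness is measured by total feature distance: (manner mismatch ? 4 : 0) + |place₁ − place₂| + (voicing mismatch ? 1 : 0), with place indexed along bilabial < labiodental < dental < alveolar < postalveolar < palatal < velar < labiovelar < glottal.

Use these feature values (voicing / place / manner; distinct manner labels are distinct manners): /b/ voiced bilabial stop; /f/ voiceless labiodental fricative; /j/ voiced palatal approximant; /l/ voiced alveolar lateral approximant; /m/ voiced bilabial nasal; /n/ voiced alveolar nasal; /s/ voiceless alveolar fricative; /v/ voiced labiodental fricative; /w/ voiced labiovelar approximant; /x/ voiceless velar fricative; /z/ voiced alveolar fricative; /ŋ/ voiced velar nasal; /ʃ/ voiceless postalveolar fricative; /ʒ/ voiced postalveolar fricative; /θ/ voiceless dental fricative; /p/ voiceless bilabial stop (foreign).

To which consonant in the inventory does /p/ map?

b

/b/ is closest: same manner (stop), place distance 0 (bilabial→bilabial), voicing differs (+1); total 1. Next closest is /f/ at distance 5.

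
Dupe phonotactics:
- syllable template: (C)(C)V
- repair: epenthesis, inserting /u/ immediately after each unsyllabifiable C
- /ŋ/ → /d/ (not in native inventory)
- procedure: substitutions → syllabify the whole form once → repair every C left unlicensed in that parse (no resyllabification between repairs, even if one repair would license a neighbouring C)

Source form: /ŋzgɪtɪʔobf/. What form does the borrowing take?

duzgɪtɪʔobufu

Substitution: /ŋ/ → /d/, giving /dzgɪtɪʔobf/.
The consonants /d/, /b/, /f/ cannot be parsed into a legal (C)(C)V syllable (no codas are permitted; onsets may contain at most 2 consonants).
Inserting the epenthetic vowel yields /d/ → /du/, /b/ → /bu/, /f/ → /fu/.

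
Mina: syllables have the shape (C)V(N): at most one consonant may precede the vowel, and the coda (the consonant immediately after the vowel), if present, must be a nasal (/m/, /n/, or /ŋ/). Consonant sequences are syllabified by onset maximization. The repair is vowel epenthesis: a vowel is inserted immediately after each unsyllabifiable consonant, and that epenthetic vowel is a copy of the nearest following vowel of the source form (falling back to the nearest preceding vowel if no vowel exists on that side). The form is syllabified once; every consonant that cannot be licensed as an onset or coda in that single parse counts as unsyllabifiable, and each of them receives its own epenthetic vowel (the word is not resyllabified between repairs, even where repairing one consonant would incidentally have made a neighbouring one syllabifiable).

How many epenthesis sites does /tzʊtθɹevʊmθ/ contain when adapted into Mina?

4

The unsyllabifiable consonants are /t/, /t/, /θ/, /θ/; each receives one epenthetic vowel.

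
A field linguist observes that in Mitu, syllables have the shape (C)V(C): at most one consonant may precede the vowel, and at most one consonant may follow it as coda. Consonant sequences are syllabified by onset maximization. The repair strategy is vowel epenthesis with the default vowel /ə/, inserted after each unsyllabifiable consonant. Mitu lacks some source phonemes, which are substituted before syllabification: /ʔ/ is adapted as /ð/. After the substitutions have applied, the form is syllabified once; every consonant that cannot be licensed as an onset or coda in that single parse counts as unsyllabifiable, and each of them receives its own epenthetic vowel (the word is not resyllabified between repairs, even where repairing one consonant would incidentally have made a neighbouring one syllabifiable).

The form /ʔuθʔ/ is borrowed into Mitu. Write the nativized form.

ðuθðə

Substitution: /ʔ/ → /ð/, giving /ðuθð/.
The consonants /ð/ cannot be parsed into a legal (C)V(C) syllable (at most one coda consonant is licensed; onsets are limited to one consonant).
Epenthesis after each stranded consonant: /ð/ → /ðə/.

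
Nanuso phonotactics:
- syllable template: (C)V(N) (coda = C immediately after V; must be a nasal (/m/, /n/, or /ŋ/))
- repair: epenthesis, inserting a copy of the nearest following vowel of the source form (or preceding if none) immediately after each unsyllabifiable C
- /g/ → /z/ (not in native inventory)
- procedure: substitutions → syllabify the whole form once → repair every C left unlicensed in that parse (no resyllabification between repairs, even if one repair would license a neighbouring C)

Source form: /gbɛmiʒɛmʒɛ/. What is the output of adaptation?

Substitution: /g/ → /z/, giving /zbɛmiʒɛmʒɛ/.
Under (C)V(N), the unsyllabifiable consonants are /z/ (only a nasal (/m/, /n/, or /ŋ/) is licensed in coda position; onsets are limited to one consonant).
Inserting the epenthetic vowel yields /z/ → /zɛ/.

zɛbɛmiʒɛmʒɛ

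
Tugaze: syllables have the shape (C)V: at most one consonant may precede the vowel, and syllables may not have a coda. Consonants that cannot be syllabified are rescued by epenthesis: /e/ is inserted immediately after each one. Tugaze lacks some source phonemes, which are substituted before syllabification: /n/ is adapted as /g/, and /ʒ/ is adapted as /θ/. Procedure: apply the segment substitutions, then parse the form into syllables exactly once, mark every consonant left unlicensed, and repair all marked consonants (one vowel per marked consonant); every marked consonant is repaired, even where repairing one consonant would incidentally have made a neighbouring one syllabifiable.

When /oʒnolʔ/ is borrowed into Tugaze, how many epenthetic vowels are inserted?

3

After substitution the input is /oθgolʔ/.
The unsyllabifiable consonants are /θ/, /l/, /ʔ/; each receives one epenthetic vowel.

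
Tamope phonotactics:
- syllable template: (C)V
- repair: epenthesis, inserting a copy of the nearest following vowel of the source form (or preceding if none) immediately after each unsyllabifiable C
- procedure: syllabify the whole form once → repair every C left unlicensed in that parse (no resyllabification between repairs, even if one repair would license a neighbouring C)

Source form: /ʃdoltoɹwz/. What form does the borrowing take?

Syllabifying with onset maximization leaves /ʃ/, /l/, /ɹ/, /w/, /z/ stranded (no codas are permitted; onsets are limited to one consonant).
Epenthesis after each stranded consonant: /ʃ/ → /ʃo/, /l/ → /lo/, /ɹ/ → /ɹo/, /w/ → /wo/, /z/ → /zo/.

ʃodolotoɹowozo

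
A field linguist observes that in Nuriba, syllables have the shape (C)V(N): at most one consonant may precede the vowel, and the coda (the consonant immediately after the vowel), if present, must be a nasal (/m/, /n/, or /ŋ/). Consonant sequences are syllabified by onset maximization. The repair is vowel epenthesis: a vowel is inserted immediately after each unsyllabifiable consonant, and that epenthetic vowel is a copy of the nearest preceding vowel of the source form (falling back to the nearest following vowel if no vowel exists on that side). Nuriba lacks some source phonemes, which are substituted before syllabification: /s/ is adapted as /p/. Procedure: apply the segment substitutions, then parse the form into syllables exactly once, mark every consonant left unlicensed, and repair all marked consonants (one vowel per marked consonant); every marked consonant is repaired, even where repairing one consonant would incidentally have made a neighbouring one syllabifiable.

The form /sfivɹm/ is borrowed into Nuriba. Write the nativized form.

pifiviɹimi

Substitution: /s/ → /p/, giving /pfivɹm/.
Syllabifying with onset maximization leaves /p/, /v/, /ɹ/, /m/ stranded (only a nasal (/m/, /n/, or /ŋ/) is licensed in coda position; onsets are limited to one consonant).
Each unlicensed consonant becomes the onset of a new syllable: /p/ → /pi/, /v/ → /vi/, /ɹ/ → /ɹi/, /m/ → /mi/.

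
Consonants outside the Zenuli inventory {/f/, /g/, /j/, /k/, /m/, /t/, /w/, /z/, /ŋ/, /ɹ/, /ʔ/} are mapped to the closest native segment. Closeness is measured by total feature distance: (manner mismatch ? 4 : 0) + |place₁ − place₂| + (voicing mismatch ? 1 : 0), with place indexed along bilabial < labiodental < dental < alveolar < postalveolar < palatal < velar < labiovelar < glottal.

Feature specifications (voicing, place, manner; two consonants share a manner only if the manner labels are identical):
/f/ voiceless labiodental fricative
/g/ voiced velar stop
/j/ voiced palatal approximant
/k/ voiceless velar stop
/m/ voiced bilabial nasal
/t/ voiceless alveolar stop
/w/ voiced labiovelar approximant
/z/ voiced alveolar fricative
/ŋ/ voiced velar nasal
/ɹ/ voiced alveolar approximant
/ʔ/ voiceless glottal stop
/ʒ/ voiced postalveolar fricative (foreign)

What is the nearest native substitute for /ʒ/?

z

/z/ is closest: same manner (fricative), place distance 1 (postalveolar→alveolar), same voicing; total 1. Next closest is /f/ at distance 4.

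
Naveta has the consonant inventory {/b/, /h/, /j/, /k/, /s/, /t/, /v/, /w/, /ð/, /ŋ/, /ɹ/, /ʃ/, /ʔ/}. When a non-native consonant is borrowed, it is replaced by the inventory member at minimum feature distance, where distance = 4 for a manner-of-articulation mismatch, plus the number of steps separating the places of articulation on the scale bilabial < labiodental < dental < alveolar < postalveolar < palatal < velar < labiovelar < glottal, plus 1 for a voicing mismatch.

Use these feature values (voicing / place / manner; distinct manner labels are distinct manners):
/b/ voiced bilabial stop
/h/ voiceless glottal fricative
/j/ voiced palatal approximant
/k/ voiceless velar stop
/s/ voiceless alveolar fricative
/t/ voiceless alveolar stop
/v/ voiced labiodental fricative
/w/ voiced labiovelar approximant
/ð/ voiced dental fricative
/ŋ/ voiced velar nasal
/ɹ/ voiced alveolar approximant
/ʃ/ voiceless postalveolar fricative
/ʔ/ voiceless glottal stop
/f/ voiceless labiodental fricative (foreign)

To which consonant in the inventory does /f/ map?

v

/v/ is closest: same manner (fricative), place distance 0 (labiodental→labiodental), voicing differs (+1); total 1. Next closest is /s/ at distance 2.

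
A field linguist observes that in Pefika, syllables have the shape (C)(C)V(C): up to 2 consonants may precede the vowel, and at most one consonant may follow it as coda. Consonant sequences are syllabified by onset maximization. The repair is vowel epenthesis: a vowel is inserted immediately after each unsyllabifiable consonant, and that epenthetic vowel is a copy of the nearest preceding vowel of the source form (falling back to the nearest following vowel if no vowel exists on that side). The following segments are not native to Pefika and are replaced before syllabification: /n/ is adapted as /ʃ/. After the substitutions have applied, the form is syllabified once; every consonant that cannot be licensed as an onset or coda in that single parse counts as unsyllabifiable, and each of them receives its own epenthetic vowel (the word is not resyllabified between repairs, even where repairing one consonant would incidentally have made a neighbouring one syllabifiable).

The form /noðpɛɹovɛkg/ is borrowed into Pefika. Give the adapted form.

Substitution: /n/ → /ʃ/, giving /ʃoðpɛɹovɛkg/.
The consonants /g/ cannot be parsed into a legal (C)(C)V(C) syllable (at most one coda consonant is licensed; onsets may contain at most 2 consonants).
Inserting the epenthetic vowel yields /g/ → /gɛ/.

ʃoðpɛɹovɛkgɛ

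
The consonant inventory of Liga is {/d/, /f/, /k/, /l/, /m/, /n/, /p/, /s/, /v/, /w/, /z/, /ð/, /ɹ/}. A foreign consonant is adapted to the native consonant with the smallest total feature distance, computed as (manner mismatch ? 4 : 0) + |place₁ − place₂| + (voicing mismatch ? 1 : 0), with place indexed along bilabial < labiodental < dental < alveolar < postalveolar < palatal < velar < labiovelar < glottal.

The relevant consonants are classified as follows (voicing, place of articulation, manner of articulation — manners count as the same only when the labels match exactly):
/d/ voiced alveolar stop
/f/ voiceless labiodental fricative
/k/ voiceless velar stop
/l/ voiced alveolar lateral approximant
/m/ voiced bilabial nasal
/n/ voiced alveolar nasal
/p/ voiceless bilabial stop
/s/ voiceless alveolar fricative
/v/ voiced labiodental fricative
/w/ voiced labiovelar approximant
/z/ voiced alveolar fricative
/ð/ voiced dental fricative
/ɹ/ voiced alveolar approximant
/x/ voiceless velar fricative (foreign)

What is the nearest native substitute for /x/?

s

/s/ is closest: same manner (fricative), place distance 3 (velar→alveolar), same voicing; total 3. Next closest is /k/ at distance 4.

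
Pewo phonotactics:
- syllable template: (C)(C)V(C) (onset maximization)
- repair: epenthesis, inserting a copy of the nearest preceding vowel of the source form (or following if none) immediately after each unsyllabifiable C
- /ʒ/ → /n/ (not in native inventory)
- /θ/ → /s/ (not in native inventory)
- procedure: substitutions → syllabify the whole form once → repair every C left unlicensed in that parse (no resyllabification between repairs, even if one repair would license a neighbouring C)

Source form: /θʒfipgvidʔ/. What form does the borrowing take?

sinfipgvidʔi

Substitution: /θ/ → /s/, /ʒ/ → /n/, giving /snfipgvidʔ/.
The consonants /s/, /ʔ/ cannot be parsed into a legal (C)(C)V(C) syllable (at most one coda consonant is licensed; onsets may contain at most 2 consonants).
Inserting the epenthetic vowel yields /s/ → /si/, /ʔ/ → /ʔi/.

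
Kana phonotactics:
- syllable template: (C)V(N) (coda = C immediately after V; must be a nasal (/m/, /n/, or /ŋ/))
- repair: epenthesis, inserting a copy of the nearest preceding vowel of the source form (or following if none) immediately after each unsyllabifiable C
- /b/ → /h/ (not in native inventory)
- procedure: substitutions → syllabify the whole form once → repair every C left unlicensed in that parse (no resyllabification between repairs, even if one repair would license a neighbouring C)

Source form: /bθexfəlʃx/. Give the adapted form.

Substitution: /b/ → /h/, giving /hθexfəlʃx/.
Under (C)V(N), the unsyllabifiable consonants are /h/, /x/, /l/, /ʃ/, /x/ (only a nasal (/m/, /n/, or /ŋ/) is licensed in coda position; onsets are limited to one consonant).
Each unlicensed consonant becomes the onset of a new syllable: /h/ → /he/, /x/ → /xe/, /l/ → /lə/, /ʃ/ → /ʃə/, /x/ → /xə/.

heθexefələʃəxə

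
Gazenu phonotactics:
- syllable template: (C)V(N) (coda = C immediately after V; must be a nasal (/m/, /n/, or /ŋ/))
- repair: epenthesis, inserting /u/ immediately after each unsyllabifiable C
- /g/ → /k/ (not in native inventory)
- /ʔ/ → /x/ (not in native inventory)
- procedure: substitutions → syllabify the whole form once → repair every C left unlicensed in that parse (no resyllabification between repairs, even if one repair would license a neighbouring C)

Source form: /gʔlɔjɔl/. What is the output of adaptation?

kuxulɔjɔlu

Substitution: /g/ → /k/, /ʔ/ → /x/, giving /kxlɔjɔl/.
Under (C)V(N), the unsyllabifiable consonants are /k/, /x/, /l/ (only a nasal (/m/, /n/, or /ŋ/) is licensed in coda position; onsets are limited to one consonant).
Each unlicensed consonant becomes the onset of a new syllable: /k/ → /ku/, /x/ → /xu/, /l/ → /lu/.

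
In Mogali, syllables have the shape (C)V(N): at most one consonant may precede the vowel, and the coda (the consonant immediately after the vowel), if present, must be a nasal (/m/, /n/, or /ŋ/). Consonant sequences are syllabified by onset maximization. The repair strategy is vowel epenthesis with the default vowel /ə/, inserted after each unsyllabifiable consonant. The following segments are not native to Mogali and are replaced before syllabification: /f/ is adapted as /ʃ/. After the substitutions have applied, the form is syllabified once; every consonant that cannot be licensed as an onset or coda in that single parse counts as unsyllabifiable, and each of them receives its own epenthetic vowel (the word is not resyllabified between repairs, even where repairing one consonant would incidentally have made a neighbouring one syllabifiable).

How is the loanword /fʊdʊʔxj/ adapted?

ʃʊdʊʔəxəjə

Substitution: /f/ → /ʃ/, giving /ʃʊdʊʔxj/.
Under (C)V(N), the unsyllabifiable consonants are /ʔ/, /x/, /j/ (only a nasal (/m/, /n/, or /ŋ/) is licensed in coda position; onsets are limited to one consonant).
Inserting the epenthetic vowel yields /ʔ/ → /ʔə/, /x/ → /xə/, /j/ → /jə/.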